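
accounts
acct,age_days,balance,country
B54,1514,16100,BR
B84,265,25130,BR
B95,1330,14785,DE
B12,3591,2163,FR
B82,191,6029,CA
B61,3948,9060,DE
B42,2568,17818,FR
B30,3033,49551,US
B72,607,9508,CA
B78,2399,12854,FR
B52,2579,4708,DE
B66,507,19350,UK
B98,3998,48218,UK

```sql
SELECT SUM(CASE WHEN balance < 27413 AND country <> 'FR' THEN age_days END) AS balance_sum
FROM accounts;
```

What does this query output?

acct=B54: ✓ → 1514
acct=B84: ✓ → 265
acct=B95: ✓ → 1330
acct=B12: ✗
acct=B82: ✓ → 191
acct=B61: ✓ → 3948
acct=B42: ✗
acct=B30: ✗
acct=B72: ✓ → 607
acct=B78: ✗
acct=B52: ✓ → 2579
acct=B66: ✓ → 507
acct=B98: ✗
balance_sum = 1514 + 265 + 1330 + 191 + 3948 + 607 + 2579 + 507 = 10941

10941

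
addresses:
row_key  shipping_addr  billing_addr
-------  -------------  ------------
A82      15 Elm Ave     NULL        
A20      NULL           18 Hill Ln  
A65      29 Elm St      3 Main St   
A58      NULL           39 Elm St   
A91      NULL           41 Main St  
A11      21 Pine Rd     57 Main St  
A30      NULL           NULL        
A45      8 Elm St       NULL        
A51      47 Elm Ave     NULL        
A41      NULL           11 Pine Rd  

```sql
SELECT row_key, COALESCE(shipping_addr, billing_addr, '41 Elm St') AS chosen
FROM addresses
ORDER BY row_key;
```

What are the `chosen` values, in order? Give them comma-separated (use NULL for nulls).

21 Pine Rd, 18 Hill Ln, 41 Elm St, 11 Pine Rd, 8 Elm St, 47 Elm Ave, 39 Elm St, 29 Elm St, 15 Elm Ave, 41 Main St

row_key=A11: shipping_addr=21 Pine Rd → 21 Pine Rd
row_key=A20: shipping_addr=NULL, billing_addr=18 Hill Ln → 18 Hill Ln
row_key=A30: shipping_addr=NULL, billing_addr=NULL, → literal 41 Elm St → 41 Elm St
row_key=A41: shipping_addr=NULL, billing_addr=11 Pine Rd → 11 Pine Rd
row_key=A45: shipping_addr=8 Elm St → 8 Elm St
row_key=A51: shipping_addr=47 Elm Ave → 47 Elm Ave
row_key=A58: shipping_addr=NULL, billing_addr=39 Elm St → 39 Elm St
row_key=A65: shipping_addr=29 Elm St → 29 Elm St
row_key=A82: shipping_addr=15 Elm Ave → 15 Elm Ave
row_key=A91: shipping_addr=NULL, billing_addr=41 Main St → 41 Main St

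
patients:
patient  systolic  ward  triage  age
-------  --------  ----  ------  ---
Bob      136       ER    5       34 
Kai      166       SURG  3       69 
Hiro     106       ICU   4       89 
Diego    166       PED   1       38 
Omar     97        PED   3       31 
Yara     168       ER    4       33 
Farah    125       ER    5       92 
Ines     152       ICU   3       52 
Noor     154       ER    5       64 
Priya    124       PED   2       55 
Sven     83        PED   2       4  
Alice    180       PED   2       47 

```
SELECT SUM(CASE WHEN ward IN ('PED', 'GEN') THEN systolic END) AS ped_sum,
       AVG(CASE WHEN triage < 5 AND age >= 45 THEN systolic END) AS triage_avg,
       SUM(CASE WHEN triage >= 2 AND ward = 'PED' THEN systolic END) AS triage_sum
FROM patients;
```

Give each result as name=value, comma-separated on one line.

ped_sum=650, triage_avg=145.6, triage_sum=484

[ped_sum: ward IN ('PED', 'GEN')]
patient=Bob: ✗
patient=Kai: ✗
patient=Hiro: ✗
patient=Diego: ✓ → 166
patient=Omar: ✓ → 97
patient=Yara: ✗
patient=Farah: ✗
patient=Ines: ✗
patient=Noor: ✗
patient=Priya: ✓ → 124
patient=Sven: ✓ → 83
patient=Alice: ✓ → 180
ped_sum = 166 + 97 + 124 + 83 + 180 = 650
—
[triage_avg: triage < 5 AND age >= 45]
patient=Bob: ✗
patient=Kai: ✓ → 166
patient=Hiro: ✓ → 106
patient=Diego: ✗
patient=Omar: ✗
patient=Yara: ✗
patient=Farah: ✗
patient=Ines: ✓ → 152
patient=Noor: ✗
patient=Priya: ✓ → 124
patient=Sven: ✗
patient=Alice: ✓ → 180
triage_avg = (166 + 106 + 152 + 124 + 180) / 5 = 145.6
—
[triage_sum: triage >= 2 AND ward = 'PED']
patient=Bob: ✗
patient=Kai: ✗
patient=Hiro: ✗
patient=Diego: ✗
patient=Omar: ✓ → 97
patient=Yara: ✗
patient=Farah: ✗
patient=Ines: ✗
patient=Noor: ✗
patient=Priya: ✓ → 124
patient=Sven: ✓ → 83
patient=Alice: ✓ → 180
triage_sum = 97 + 124 + 83 + 180 = 484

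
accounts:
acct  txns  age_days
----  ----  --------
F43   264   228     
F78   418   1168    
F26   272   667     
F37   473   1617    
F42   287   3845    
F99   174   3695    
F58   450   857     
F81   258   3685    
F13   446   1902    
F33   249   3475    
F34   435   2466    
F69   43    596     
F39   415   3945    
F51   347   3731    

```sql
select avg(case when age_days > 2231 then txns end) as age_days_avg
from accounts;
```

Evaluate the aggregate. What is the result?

309.2857142857

acct=F43: ✗
acct=F78: ✗
acct=F26: ✗
acct=F37: ✗
acct=F42: ✓ → 287
acct=F99: ✓ → 174
acct=F58: ✗
acct=F81: ✓ → 258
acct=F13: ✗
acct=F33: ✓ → 249
acct=F34: ✓ → 435
acct=F69: ✗
acct=F39: ✓ → 415
acct=F51: ✓ → 347
age_days_avg = (287 + 174 + 258 + 249 + 435 + 415 + 347) / 7 = 309.2857142857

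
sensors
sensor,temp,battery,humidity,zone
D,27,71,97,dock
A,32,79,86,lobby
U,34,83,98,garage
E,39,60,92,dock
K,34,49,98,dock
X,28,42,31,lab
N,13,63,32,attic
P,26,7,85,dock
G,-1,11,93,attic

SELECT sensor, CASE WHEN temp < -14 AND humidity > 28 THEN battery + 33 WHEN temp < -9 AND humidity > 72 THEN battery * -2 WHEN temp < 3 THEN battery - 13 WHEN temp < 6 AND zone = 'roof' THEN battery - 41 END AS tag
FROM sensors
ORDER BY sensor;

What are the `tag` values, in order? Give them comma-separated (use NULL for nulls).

sensor=A: (no match → NULL) → NULL
sensor=D: (no match → NULL) → NULL
sensor=E: (no match → NULL) → NULL
sensor=G: temp < 3 → -2
sensor=K: (no match → NULL) → NULL
sensor=N: (no match → NULL) → NULL
sensor=P: (no match → NULL) → NULL
sensor=U: (no match → NULL) → NULL
sensor=X: (no match → NULL) → NULL

NULL, NULL, NULL, -2, NULL, NULL, NULL, NULL, NULL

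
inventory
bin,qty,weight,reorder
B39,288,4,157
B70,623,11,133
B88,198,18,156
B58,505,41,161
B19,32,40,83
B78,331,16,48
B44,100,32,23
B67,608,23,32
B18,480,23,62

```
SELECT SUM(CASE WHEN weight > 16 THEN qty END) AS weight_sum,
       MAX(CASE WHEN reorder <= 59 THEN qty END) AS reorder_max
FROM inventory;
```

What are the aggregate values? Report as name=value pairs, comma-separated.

[weight_sum: weight > 16]
bin=B39: ✗
bin=B70: ✗
bin=B88: ✓ → 198
bin=B58: ✓ → 505
bin=B19: ✓ → 32
bin=B78: ✗
bin=B44: ✓ → 100
bin=B67: ✓ → 608
bin=B18: ✓ → 480
weight_sum = 198 + 505 + 32 + 100 + 608 + 480 = 1923
—
[reorder_max: reorder <= 59]
bin=B39: ✗
bin=B70: ✗
bin=B88: ✗
bin=B58: ✗
bin=B19: ✗
bin=B78: ✓ → 331
bin=B44: ✓ → 100
bin=B67: ✓ → 608
bin=B18: ✗
reorder_max = MAX(331, 100, 608) = 608

weight_sum=1923, reorder_max=608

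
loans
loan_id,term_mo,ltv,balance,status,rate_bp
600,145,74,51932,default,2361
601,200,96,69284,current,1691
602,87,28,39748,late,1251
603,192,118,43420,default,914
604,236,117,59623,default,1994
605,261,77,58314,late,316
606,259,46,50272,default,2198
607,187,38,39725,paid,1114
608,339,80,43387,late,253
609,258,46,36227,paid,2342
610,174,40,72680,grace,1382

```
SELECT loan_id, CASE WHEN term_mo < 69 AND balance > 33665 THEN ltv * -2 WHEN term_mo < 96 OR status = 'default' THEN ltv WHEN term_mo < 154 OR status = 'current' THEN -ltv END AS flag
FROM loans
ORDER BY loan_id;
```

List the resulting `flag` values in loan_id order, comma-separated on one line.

loan_id=600: term_mo < 96 OR status = 'default' → 74
loan_id=601: term_mo < 154 OR status = 'current' → -96
loan_id=602: term_mo < 96 OR status = 'default' → 28
loan_id=603: term_mo < 96 OR status = 'default' → 118
loan_id=604: term_mo < 96 OR status = 'default' → 117
loan_id=605: (no match → NULL) → NULL
loan_id=606: term_mo < 96 OR status = 'default' → 46
loan_id=607: (no match → NULL) → NULL
loan_id=608: (no match → NULL) → NULL
loan_id=609: (no match → NULL) → NULL
loan_id=610: (no match → NULL) → NULL

74, -96, 28, 118, 117, NULL, 46, NULL, NULL, NULL, NULL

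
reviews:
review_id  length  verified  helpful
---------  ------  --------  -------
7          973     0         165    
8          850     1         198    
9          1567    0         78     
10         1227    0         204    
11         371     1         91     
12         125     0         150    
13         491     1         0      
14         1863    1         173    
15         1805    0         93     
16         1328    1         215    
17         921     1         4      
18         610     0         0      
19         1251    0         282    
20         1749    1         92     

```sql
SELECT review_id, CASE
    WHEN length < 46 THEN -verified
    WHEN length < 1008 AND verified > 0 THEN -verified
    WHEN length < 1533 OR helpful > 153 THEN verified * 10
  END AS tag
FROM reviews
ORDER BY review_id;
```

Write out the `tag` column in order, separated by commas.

0, -1, NULL, 0, -1, 0, -1, 10, NULL, 10, -1, 0, 0, NULL

review_id=7: length < 1533 OR helpful > 153 → 0
review_id=8: length < 1008 AND verified > 0 → -1
review_id=9: (no match → NULL) → NULL
review_id=10: length < 1533 OR helpful > 153 → 0
review_id=11: length < 1008 AND verified > 0 → -1
review_id=12: length < 1533 OR helpful > 153 → 0
review_id=13: length < 1008 AND verified > 0 → -1
review_id=14: length < 1533 OR helpful > 153 → 10
review_id=15: (no match → NULL) → NULL
review_id=16: length < 1533 OR helpful > 153 → 10
review_id=17: length < 1008 AND verified > 0 → -1
review_id=18: length < 1533 OR helpful > 153 → 0
review_id=19: length < 1533 OR helpful > 153 → 0
review_id=20: (no match → NULL) → NULL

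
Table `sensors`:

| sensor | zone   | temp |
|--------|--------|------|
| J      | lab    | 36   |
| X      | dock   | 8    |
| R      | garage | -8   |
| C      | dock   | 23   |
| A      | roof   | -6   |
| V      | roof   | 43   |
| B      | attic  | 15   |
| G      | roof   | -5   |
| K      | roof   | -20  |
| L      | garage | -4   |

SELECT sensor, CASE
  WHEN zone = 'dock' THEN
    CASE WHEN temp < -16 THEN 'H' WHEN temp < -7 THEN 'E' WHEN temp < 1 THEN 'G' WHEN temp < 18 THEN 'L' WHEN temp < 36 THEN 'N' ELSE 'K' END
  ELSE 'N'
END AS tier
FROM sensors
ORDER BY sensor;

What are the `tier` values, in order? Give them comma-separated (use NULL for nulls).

N, N, N, N, N, N, N, N, N, L

sensor=A: zone='roof' → outer ELSE → N
sensor=B: zone='attic' → outer ELSE → N
sensor=C: zone='dock' → inner[temp < 36] → N
sensor=G: zone='roof' → outer ELSE → N
sensor=J: zone='lab' → outer ELSE → N
sensor=K: zone='roof' → outer ELSE → N
sensor=L: zone='garage' → outer ELSE → N
sensor=R: zone='garage' → outer ELSE → N
sensor=V: zone='roof' → outer ELSE → N
sensor=X: zone='dock' → inner[temp < 18] → L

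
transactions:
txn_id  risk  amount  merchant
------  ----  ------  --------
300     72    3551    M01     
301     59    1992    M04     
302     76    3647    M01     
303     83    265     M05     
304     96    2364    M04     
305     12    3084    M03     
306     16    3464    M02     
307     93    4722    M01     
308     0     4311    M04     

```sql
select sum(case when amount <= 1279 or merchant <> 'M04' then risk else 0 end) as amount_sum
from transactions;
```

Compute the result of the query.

352

txn_id=300: ✓ → 72
txn_id=301: ✗
txn_id=302: ✓ → 76
txn_id=303: ✓ → 83
txn_id=304: ✗
txn_id=305: ✓ → 12
txn_id=306: ✓ → 16
txn_id=307: ✓ → 93
txn_id=308: ✗
amount_sum = 72 + 76 + 83 + 12 + 16 + 93 = 352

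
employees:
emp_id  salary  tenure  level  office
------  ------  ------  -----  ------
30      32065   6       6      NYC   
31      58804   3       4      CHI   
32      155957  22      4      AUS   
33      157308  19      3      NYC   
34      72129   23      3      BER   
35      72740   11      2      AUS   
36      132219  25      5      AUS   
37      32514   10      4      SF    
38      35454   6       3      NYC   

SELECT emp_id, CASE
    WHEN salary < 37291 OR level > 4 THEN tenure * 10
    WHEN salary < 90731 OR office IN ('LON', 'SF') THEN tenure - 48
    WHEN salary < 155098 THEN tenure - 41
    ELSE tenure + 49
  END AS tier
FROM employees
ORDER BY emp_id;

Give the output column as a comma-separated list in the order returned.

60, -45, 71, 68, -25, -37, 250, 100, 60

emp_id=30: salary < 37291 OR level > 4 → 60
emp_id=31: salary < 90731 OR office IN ('LON', 'SF') → -45
emp_id=32: ELSE → 71
emp_id=33: ELSE → 68
emp_id=34: salary < 90731 OR office IN ('LON', 'SF') → -25
emp_id=35: salary < 90731 OR office IN ('LON', 'SF') → -37
emp_id=36: salary < 37291 OR level > 4 → 250
emp_id=37: salary < 37291 OR level > 4 → 100
emp_id=38: salary < 37291 OR level > 4 → 60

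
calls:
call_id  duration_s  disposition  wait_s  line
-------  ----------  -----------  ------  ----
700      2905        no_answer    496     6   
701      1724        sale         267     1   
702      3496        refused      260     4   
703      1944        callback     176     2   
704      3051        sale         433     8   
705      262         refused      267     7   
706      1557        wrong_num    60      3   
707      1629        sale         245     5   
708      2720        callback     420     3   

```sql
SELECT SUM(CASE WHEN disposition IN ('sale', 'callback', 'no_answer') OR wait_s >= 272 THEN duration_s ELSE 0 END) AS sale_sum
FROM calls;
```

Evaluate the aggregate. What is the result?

13973

call_id=700: ✓ → 2905
call_id=701: ✓ → 1724
call_id=702: ✗
call_id=703: ✓ → 1944
call_id=704: ✓ → 3051
call_id=705: ✗
call_id=706: ✗
call_id=707: ✓ → 1629
call_id=708: ✓ → 2720
sale_sum = 2905 + 1724 + 1944 + 3051 + 1629 + 2720 = 13973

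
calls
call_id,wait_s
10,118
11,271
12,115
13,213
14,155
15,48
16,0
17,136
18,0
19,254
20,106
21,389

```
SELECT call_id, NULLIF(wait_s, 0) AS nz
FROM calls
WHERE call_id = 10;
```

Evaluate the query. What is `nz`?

118

call_id = 10: wait_s=118.
wait_s=118 vs 0: differ → 118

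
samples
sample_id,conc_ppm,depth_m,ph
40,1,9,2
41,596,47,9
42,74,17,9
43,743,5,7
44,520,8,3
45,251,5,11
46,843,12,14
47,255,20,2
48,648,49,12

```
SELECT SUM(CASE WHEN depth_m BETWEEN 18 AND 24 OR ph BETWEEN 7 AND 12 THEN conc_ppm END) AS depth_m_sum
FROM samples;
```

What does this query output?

2567

sample_id=40: ✗
sample_id=41: ✓ → 596
sample_id=42: ✓ → 74
sample_id=43: ✓ → 743
sample_id=44: ✗
sample_id=45: ✓ → 251
sample_id=46: ✗
sample_id=47: ✓ → 255
sample_id=48: ✓ → 648
depth_m_sum = 596 + 74 + 743 + 251 + 255 + 648 = 2567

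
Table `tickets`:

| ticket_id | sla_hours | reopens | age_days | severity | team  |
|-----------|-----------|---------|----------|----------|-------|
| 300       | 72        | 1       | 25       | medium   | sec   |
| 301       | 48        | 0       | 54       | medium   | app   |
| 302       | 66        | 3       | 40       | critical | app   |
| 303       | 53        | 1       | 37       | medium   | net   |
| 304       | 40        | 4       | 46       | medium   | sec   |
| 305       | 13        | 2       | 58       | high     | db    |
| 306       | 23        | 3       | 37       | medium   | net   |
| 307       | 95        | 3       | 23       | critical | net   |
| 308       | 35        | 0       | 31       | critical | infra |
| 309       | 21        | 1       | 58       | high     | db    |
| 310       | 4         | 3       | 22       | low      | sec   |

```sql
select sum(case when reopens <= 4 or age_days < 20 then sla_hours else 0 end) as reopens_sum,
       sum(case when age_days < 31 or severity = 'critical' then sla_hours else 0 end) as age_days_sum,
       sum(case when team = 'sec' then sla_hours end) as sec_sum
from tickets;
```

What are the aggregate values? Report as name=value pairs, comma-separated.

[reopens_sum: reopens <= 4 or age_days < 20]
ticket_id=300: ✓ → 72
ticket_id=301: ✓ → 48
ticket_id=302: ✓ → 66
ticket_id=303: ✓ → 53
ticket_id=304: ✓ → 40
ticket_id=305: ✓ → 13
ticket_id=306: ✓ → 23
ticket_id=307: ✓ → 95
ticket_id=308: ✓ → 35
ticket_id=309: ✓ → 21
ticket_id=310: ✓ → 4
reopens_sum = 72 + 48 + 66 + 53 + 40 + 13 + 23 + 95 + 35 + 21 + 4 = 470
—
[age_days_sum: age_days < 31 or severity = 'critical']
ticket_id=300: ✓ → 72
ticket_id=301: ✗
ticket_id=302: ✓ → 66
ticket_id=303: ✗
ticket_id=304: ✗
ticket_id=305: ✗
ticket_id=306: ✗
ticket_id=307: ✓ → 95
ticket_id=308: ✓ → 35
ticket_id=309: ✗
ticket_id=310: ✓ → 4
age_days_sum = 72 + 66 + 95 + 35 + 4 = 272
—
[sec_sum: team = 'sec']
ticket_id=300: ✓ → 72
ticket_id=301: ✗
ticket_id=302: ✗
ticket_id=303: ✗
ticket_id=304: ✓ → 40
ticket_id=305: ✗
ticket_id=306: ✗
ticket_id=307: ✗
ticket_id=308: ✗
ticket_id=309: ✗
ticket_id=310: ✓ → 4
sec_sum = 72 + 40 + 4 = 116

reopens_sum=470, age_days_sum=272, sec_sum=116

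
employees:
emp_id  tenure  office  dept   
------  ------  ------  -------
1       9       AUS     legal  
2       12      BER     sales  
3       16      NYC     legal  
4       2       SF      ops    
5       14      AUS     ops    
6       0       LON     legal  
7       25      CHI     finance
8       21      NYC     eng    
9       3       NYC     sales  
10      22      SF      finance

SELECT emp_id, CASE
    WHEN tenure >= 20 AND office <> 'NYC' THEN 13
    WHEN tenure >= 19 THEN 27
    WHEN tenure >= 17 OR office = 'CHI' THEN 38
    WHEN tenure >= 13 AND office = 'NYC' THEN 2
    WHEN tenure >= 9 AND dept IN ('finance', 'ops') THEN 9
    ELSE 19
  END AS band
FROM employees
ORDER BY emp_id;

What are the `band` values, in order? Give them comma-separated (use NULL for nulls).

19, 19, 2, 19, 9, 19, 13, 27, 19, 13

emp_id=1: ELSE → 19
emp_id=2: ELSE → 19
emp_id=3: tenure >= 13 AND office = 'NYC' → 2
emp_id=4: ELSE → 19
emp_id=5: tenure >= 9 AND dept IN ('finance', 'ops') → 9
emp_id=6: ELSE → 19
emp_id=7: tenure >= 20 AND office <> 'NYC' → 13
emp_id=8: tenure >= 19 → 27
emp_id=9: ELSE → 19
emp_id=10: tenure >= 20 AND office <> 'NYC' → 13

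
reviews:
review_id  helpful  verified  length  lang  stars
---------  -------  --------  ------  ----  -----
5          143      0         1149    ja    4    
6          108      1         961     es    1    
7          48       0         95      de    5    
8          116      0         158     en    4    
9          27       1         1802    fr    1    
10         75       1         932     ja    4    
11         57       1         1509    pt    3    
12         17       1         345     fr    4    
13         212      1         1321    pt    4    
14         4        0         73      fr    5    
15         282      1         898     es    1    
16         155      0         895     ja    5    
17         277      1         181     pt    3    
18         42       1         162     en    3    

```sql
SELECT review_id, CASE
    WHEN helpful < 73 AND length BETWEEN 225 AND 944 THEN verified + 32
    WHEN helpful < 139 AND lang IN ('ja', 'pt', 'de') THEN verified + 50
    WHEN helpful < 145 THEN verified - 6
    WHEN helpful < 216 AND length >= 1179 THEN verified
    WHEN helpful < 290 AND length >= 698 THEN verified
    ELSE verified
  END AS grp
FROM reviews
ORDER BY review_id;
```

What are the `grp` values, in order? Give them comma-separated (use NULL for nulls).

review_id=5: helpful < 145 → -6
review_id=6: helpful < 145 → -5
review_id=7: helpful < 139 AND lang IN ('ja', 'pt', 'de') → 50
review_id=8: helpful < 145 → -6
review_id=9: helpful < 145 → -5
review_id=10: helpful < 139 AND lang IN ('ja', 'pt', 'de') → 51
review_id=11: helpful < 139 AND lang IN ('ja', 'pt', 'de') → 51
review_id=12: helpful < 73 AND length BETWEEN 225 AND 944 → 33
review_id=13: helpful < 216 AND length >= 1179 → 1
review_id=14: helpful < 145 → -6
review_id=15: helpful < 290 AND length >= 698 → 1
review_id=16: helpful < 290 AND length >= 698 → 0
review_id=17: ELSE → 1
review_id=18: helpful < 145 → -5

-6, -5, 50, -6, -5, 51, 51, 33, 1, -6, 1, 0, 1, -5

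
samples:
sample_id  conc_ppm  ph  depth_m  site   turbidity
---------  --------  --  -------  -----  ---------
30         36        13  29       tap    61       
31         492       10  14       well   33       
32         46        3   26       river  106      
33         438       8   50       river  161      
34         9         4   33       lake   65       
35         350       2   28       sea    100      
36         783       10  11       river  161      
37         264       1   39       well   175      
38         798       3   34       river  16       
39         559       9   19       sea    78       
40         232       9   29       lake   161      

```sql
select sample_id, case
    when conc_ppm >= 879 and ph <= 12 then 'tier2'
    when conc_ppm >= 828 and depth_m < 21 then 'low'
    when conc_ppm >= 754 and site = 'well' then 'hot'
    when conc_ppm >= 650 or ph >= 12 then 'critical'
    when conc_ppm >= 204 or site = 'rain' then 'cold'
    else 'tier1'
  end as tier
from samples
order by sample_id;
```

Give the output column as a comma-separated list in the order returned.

sample_id=30: conc_ppm >= 650 or ph >= 12 → critical
sample_id=31: conc_ppm >= 204 or site = 'rain' → cold
sample_id=32: ELSE → tier1
sample_id=33: conc_ppm >= 204 or site = 'rain' → cold
sample_id=34: ELSE → tier1
sample_id=35: conc_ppm >= 204 or site = 'rain' → cold
sample_id=36: conc_ppm >= 650 or ph >= 12 → critical
sample_id=37: conc_ppm >= 204 or site = 'rain' → cold
sample_id=38: conc_ppm >= 650 or ph >= 12 → critical
sample_id=39: conc_ppm >= 204 or site = 'rain' → cold
sample_id=40: conc_ppm >= 204 or site = 'rain' → cold

critical, cold, tier1, cold, tier1, cold, critical, cold, critical, cold, cold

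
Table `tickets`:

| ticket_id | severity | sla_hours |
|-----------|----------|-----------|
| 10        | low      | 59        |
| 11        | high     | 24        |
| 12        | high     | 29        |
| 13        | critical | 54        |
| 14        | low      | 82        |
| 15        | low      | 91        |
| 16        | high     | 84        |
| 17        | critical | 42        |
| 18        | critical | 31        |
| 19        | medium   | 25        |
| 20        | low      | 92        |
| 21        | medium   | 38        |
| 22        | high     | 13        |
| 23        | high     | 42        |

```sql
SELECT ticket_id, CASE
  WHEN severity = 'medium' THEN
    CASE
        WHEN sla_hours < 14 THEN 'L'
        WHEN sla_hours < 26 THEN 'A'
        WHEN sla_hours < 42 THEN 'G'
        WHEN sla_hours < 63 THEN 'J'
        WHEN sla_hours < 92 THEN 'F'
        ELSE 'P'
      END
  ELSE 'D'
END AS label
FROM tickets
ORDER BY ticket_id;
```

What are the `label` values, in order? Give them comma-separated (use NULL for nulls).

ticket_id=10: severity='low' → outer ELSE → D
ticket_id=11: severity='high' → outer ELSE → D
ticket_id=12: severity='high' → outer ELSE → D
ticket_id=13: severity='critical' → outer ELSE → D
ticket_id=14: severity='low' → outer ELSE → D
ticket_id=15: severity='low' → outer ELSE → D
ticket_id=16: severity='high' → outer ELSE → D
ticket_id=17: severity='critical' → outer ELSE → D
ticket_id=18: severity='critical' → outer ELSE → D
ticket_id=19: severity='medium' → inner[sla_hours < 26] → A
ticket_id=20: severity='low' → outer ELSE → D
ticket_id=21: severity='medium' → inner[sla_hours < 42] → G
ticket_id=22: severity='high' → outer ELSE → D
ticket_id=23: severity='high' → outer ELSE → D

D, D, D, D, D, D, D, D, D, A, D, G, D, D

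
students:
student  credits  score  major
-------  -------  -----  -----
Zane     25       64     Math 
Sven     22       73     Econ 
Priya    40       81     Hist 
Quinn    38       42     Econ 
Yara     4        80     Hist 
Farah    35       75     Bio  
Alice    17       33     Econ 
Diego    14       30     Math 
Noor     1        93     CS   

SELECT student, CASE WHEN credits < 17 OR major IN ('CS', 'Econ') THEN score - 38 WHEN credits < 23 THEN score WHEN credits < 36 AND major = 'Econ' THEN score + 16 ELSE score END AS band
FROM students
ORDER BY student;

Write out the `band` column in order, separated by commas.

-5, -8, 75, 55, 81, 4, 35, 42, 64

student=Alice: credits < 17 OR major IN ('CS', 'Econ') → -5
student=Diego: credits < 17 OR major IN ('CS', 'Econ') → -8
student=Farah: ELSE → 75
student=Noor: credits < 17 OR major IN ('CS', 'Econ') → 55
student=Priya: ELSE → 81
student=Quinn: credits < 17 OR major IN ('CS', 'Econ') → 4
student=Sven: credits < 17 OR major IN ('CS', 'Econ') → 35
student=Yara: credits < 17 OR major IN ('CS', 'Econ') → 42
student=Zane: ELSE → 64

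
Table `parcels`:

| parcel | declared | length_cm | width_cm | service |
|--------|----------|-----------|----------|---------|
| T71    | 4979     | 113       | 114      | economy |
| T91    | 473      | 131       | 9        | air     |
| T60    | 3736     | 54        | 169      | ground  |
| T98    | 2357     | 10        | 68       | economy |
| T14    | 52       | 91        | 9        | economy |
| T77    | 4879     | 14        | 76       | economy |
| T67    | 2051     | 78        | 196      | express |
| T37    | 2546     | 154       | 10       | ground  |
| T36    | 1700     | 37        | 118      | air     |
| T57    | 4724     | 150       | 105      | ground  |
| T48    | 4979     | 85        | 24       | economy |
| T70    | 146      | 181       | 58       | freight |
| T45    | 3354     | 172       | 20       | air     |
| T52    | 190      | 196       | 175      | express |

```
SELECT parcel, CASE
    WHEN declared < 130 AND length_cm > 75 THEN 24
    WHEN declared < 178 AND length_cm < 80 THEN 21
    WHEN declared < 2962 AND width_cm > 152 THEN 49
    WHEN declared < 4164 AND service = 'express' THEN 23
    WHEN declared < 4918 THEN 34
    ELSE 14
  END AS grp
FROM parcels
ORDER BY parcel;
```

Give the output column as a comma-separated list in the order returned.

parcel=T14: declared < 130 AND length_cm > 75 → 24
parcel=T36: declared < 4918 → 34
parcel=T37: declared < 4918 → 34
parcel=T45: declared < 4918 → 34
parcel=T48: ELSE → 14
parcel=T52: declared < 2962 AND width_cm > 152 → 49
parcel=T57: declared < 4918 → 34
parcel=T60: declared < 4918 → 34
parcel=T67: declared < 2962 AND width_cm > 152 → 49
parcel=T70: declared < 4918 → 34
parcel=T71: ELSE → 14
parcel=T77: declared < 4918 → 34
parcel=T91: declared < 4918 → 34
parcel=T98: declared < 4918 → 34

24, 34, 34, 34, 14, 49, 34, 34, 49, 34, 14, 34, 34, 34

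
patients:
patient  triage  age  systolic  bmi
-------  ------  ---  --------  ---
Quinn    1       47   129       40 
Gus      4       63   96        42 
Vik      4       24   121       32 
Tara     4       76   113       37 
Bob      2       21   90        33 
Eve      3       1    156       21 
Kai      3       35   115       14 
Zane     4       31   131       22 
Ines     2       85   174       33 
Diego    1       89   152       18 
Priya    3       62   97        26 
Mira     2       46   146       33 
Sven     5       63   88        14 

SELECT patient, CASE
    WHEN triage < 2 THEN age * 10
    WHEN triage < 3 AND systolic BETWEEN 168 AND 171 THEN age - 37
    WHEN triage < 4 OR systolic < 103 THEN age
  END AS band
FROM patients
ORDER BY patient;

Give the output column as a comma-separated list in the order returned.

21, 890, 1, 63, 85, 35, 46, 62, 470, 63, NULL, NULL, NULL

patient=Bob: triage < 4 OR systolic < 103 → 21
patient=Diego: triage < 2 → 890
patient=Eve: triage < 4 OR systolic < 103 → 1
patient=Gus: triage < 4 OR systolic < 103 → 63
patient=Ines: triage < 4 OR systolic < 103 → 85
patient=Kai: triage < 4 OR systolic < 103 → 35
patient=Mira: triage < 4 OR systolic < 103 → 46
patient=Priya: triage < 4 OR systolic < 103 → 62
patient=Quinn: triage < 2 → 470
patient=Sven: triage < 4 OR systolic < 103 → 63
patient=Tara: (no match → NULL) → NULL
patient=Vik: (no match → NULL) → NULL
patient=Zane: (no match → NULL) → NULL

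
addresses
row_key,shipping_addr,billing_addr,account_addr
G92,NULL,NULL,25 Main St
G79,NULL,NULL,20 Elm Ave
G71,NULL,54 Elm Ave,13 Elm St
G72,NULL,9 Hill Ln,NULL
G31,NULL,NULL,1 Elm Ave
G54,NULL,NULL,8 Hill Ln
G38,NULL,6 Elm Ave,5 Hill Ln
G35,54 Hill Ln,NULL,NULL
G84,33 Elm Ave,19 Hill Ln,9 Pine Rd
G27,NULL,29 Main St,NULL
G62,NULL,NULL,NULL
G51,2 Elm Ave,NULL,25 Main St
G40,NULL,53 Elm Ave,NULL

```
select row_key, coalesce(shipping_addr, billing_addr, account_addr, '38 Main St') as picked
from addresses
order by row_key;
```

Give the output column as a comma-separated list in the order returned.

29 Main St, 1 Elm Ave, 54 Hill Ln, 6 Elm Ave, 53 Elm Ave, 2 Elm Ave, 8 Hill Ln, 38 Main St, 54 Elm Ave, 9 Hill Ln, 20 Elm Ave, 33 Elm Ave, 25 Main St

row_key=G27: shipping_addr=NULL, billing_addr=29 Main St → 29 Main St
row_key=G31: shipping_addr=NULL, billing_addr=NULL, account_addr=1 Elm Ave → 1 Elm Ave
row_key=G35: shipping_addr=54 Hill Ln → 54 Hill Ln
row_key=G38: shipping_addr=NULL, billing_addr=6 Elm Ave → 6 Elm Ave
row_key=G40: shipping_addr=NULL, billing_addr=53 Elm Ave → 53 Elm Ave
row_key=G51: shipping_addr=2 Elm Ave → 2 Elm Ave
row_key=G54: shipping_addr=NULL, billing_addr=NULL, account_addr=8 Hill Ln → 8 Hill Ln
row_key=G62: shipping_addr=NULL, billing_addr=NULL, account_addr=NULL, → literal 38 Main St → 38 Main St
row_key=G71: shipping_addr=NULL, billing_addr=54 Elm Ave → 54 Elm Ave
row_key=G72: shipping_addr=NULL, billing_addr=9 Hill Ln → 9 Hill Ln
row_key=G79: shipping_addr=NULL, billing_addr=NULL, account_addr=20 Elm Ave → 20 Elm Ave
row_key=G84: shipping_addr=33 Elm Ave → 33 Elm Ave
row_key=G92: shipping_addr=NULL, billing_addr=NULL, account_addr=25 Main St → 25 Main St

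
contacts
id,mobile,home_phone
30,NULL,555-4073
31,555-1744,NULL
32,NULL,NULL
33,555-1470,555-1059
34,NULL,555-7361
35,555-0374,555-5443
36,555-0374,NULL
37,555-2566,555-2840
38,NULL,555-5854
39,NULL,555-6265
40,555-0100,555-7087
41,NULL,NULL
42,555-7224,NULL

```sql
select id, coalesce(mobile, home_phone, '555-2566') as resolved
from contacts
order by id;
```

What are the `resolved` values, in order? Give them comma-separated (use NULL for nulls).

id=30: mobile=NULL, home_phone=555-4073 → 555-4073
id=31: mobile=555-1744 → 555-1744
id=32: mobile=NULL, home_phone=NULL, → literal 555-2566 → 555-2566
id=33: mobile=555-1470 → 555-1470
id=34: mobile=NULL, home_phone=555-7361 → 555-7361
id=35: mobile=555-0374 → 555-0374
id=36: mobile=555-0374 → 555-0374
id=37: mobile=555-2566 → 555-2566
id=38: mobile=NULL, home_phone=555-5854 → 555-5854
id=39: mobile=NULL, home_phone=555-6265 → 555-6265
id=40: mobile=555-0100 → 555-0100
id=41: mobile=NULL, home_phone=NULL, → literal 555-2566 → 555-2566
id=42: mobile=555-7224 → 555-7224

555-4073, 555-1744, 555-2566, 555-1470, 555-7361, 555-0374, 555-0374, 555-2566, 555-5854, 555-6265, 555-0100, 555-2566, 555-7224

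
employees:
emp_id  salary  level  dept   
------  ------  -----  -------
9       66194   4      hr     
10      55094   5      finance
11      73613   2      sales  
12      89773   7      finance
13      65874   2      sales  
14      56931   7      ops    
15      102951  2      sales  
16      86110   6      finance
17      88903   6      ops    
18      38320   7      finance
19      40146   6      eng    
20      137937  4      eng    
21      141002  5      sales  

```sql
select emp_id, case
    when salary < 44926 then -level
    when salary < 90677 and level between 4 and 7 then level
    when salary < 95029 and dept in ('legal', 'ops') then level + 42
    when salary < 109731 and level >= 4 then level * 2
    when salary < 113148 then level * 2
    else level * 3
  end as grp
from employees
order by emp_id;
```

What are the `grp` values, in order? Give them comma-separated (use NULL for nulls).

4, 5, 4, 7, 4, 7, 4, 6, 6, -7, -6, 12, 15

emp_id=9: salary < 90677 and level between 4 and 7 → 4
emp_id=10: salary < 90677 and level between 4 and 7 → 5
emp_id=11: salary < 113148 → 4
emp_id=12: salary < 90677 and level between 4 and 7 → 7
emp_id=13: salary < 113148 → 4
emp_id=14: salary < 90677 and level between 4 and 7 → 7
emp_id=15: salary < 113148 → 4
emp_id=16: salary < 90677 and level between 4 and 7 → 6
emp_id=17: salary < 90677 and level between 4 and 7 → 6
emp_id=18: salary < 44926 → -7
emp_id=19: salary < 44926 → -6
emp_id=20: ELSE → 12
emp_id=21: ELSE → 15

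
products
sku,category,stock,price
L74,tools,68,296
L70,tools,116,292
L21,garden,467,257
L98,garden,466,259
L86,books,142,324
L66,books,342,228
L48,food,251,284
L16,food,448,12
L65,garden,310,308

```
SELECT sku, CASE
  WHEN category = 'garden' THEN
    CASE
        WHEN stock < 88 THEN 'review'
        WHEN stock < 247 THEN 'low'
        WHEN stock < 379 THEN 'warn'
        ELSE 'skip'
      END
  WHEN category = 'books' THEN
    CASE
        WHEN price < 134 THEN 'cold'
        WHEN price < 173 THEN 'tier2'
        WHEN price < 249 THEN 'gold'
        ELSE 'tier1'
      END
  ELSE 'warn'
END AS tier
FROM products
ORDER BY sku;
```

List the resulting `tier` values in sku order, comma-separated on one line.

warn, skip, warn, warn, gold, warn, warn, tier1, skip

sku=L16: category='food' → outer ELSE → warn
sku=L21: category='garden' → inner[ELSE] → skip
sku=L48: category='food' → outer ELSE → warn
sku=L65: category='garden' → inner[stock < 379] → warn
sku=L66: category='books' → inner[price < 249] → gold
sku=L70: category='tools' → outer ELSE → warn
sku=L74: category='tools' → outer ELSE → warn
sku=L86: category='books' → inner[ELSE] → tier1
sku=L98: category='garden' → inner[ELSE] → skip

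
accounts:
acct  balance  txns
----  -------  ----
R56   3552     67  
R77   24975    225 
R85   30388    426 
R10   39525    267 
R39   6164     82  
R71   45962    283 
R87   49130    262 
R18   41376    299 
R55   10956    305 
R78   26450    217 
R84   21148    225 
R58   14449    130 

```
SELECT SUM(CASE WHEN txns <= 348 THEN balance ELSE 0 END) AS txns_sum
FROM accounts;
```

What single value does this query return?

acct=R56: ✓ → 3552
acct=R77: ✓ → 24975
acct=R85: ✗
acct=R10: ✓ → 39525
acct=R39: ✓ → 6164
acct=R71: ✓ → 45962
acct=R87: ✓ → 49130
acct=R18: ✓ → 41376
acct=R55: ✓ → 10956
acct=R78: ✓ → 26450
acct=R84: ✓ → 21148
acct=R58: ✓ → 14449
txns_sum = 3552 + 24975 + 39525 + 6164 + 45962 + 49130 + 41376 + 10956 + 26450 + 21148 + 14449 = 283687

283687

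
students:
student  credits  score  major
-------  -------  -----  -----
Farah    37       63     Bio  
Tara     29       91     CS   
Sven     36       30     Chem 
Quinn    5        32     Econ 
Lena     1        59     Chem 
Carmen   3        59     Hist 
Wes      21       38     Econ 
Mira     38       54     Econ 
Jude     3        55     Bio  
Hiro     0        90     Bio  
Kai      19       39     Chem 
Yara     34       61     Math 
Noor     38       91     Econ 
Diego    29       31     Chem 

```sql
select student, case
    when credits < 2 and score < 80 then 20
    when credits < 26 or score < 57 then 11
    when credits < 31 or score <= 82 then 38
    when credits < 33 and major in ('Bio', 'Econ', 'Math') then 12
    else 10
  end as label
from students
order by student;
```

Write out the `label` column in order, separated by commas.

11, 11, 38, 11, 11, 11, 20, 11, 10, 11, 11, 38, 11, 38

student=Carmen: credits < 26 or score < 57 → 11
student=Diego: credits < 26 or score < 57 → 11
student=Farah: credits < 31 or score <= 82 → 38
student=Hiro: credits < 26 or score < 57 → 11
student=Jude: credits < 26 or score < 57 → 11
student=Kai: credits < 26 or score < 57 → 11
student=Lena: credits < 2 and score < 80 → 20
student=Mira: credits < 26 or score < 57 → 11
student=Noor: ELSE → 10
student=Quinn: credits < 26 or score < 57 → 11
student=Sven: credits < 26 or score < 57 → 11
student=Tara: credits < 31 or score <= 82 → 38
student=Wes: credits < 26 or score < 57 → 11
student=Yara: credits < 31 or score <= 82 → 38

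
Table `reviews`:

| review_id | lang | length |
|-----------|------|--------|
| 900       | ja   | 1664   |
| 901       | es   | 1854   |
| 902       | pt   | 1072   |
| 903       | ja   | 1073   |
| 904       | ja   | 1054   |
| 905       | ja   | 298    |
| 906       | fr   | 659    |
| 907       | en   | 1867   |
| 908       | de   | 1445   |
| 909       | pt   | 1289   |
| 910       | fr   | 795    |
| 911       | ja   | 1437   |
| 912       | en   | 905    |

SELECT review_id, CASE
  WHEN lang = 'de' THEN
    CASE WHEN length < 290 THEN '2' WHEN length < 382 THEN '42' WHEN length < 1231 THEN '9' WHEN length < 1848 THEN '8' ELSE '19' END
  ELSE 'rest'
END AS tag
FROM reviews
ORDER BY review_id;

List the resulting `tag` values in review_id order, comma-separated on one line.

review_id=900: lang='ja' → outer ELSE → rest
review_id=901: lang='es' → outer ELSE → rest
review_id=902: lang='pt' → outer ELSE → rest
review_id=903: lang='ja' → outer ELSE → rest
review_id=904: lang='ja' → outer ELSE → rest
review_id=905: lang='ja' → outer ELSE → rest
review_id=906: lang='fr' → outer ELSE → rest
review_id=907: lang='en' → outer ELSE → rest
review_id=908: lang='de' → inner[length < 1848] → 8
review_id=909: lang='pt' → outer ELSE → rest
review_id=910: lang='fr' → outer ELSE → rest
review_id=911: lang='ja' → outer ELSE → rest
review_id=912: lang='en' → outer ELSE → rest

rest, rest, rest, rest, rest, rest, rest, rest, 8, rest, rest, rest, rest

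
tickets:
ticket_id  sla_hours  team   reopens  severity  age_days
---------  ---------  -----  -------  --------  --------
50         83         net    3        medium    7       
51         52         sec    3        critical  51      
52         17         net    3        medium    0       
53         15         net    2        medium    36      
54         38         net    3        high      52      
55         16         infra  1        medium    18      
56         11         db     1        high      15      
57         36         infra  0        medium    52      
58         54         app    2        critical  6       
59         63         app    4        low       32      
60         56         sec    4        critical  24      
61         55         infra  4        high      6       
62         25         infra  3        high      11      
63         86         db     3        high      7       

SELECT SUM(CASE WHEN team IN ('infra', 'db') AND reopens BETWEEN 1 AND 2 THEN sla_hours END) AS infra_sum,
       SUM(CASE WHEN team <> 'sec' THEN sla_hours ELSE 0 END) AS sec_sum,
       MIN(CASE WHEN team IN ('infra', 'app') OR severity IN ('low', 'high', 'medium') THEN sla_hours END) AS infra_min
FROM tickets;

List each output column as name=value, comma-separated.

infra_sum=27, sec_sum=499, infra_min=11

[infra_sum: team IN ('infra', 'db') AND reopens BETWEEN 1 AND 2]
ticket_id=50: ✗
ticket_id=51: ✗
ticket_id=52: ✗
ticket_id=53: ✗
ticket_id=54: ✗
ticket_id=55: ✓ → 16
ticket_id=56: ✓ → 11
ticket_id=57: ✗
ticket_id=58: ✗
ticket_id=59: ✗
ticket_id=60: ✗
ticket_id=61: ✗
ticket_id=62: ✗
ticket_id=63: ✗
infra_sum = 16 + 11 = 27
—
[sec_sum: team <> 'sec']
ticket_id=50: ✓ → 83
ticket_id=51: ✗
ticket_id=52: ✓ → 17
ticket_id=53: ✓ → 15
ticket_id=54: ✓ → 38
ticket_id=55: ✓ → 16
ticket_id=56: ✓ → 11
ticket_id=57: ✓ → 36
ticket_id=58: ✓ → 54
ticket_id=59: ✓ → 63
ticket_id=60: ✗
ticket_id=61: ✓ → 55
ticket_id=62: ✓ → 25
ticket_id=63: ✓ → 86
sec_sum = 83 + 17 + 15 + 38 + 16 + 11 + 36 + 54 + 63 + 55 + 25 + 86 = 499
—
[infra_min: team IN ('infra', 'app') OR severity IN ('low', 'high', 'medium')]
ticket_id=50: ✓ → 83
ticket_id=51: ✗
ticket_id=52: ✓ → 17
ticket_id=53: ✓ → 15
ticket_id=54: ✓ → 38
ticket_id=55: ✓ → 16
ticket_id=56: ✓ → 11
ticket_id=57: ✓ → 36
ticket_id=58: ✓ → 54
ticket_id=59: ✓ → 63
ticket_id=60: ✗
ticket_id=61: ✓ → 55
ticket_id=62: ✓ → 25
ticket_id=63: ✓ → 86
infra_min = MIN(83, 17, 15, 38, 16, 11, 36, 54, 63, 55, 25, 86) = 11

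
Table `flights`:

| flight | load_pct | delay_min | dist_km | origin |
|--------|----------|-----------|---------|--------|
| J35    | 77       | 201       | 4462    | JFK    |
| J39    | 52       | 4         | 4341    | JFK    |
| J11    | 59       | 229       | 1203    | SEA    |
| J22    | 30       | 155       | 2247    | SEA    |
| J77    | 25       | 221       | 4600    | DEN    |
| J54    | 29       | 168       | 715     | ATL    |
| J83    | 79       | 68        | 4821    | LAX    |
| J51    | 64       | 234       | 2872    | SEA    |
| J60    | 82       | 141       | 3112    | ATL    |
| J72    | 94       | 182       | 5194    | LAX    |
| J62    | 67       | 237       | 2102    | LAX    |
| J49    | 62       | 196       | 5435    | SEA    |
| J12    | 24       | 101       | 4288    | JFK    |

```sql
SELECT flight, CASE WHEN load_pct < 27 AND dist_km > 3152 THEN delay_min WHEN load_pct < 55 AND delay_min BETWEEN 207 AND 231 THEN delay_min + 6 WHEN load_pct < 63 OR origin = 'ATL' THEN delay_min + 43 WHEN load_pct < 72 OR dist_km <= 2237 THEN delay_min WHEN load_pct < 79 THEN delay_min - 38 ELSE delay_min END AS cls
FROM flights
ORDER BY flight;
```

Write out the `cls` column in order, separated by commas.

272, 101, 198, 163, 47, 239, 234, 211, 184, 237, 182, 221, 68

flight=J11: load_pct < 63 OR origin = 'ATL' → 272
flight=J12: load_pct < 27 AND dist_km > 3152 → 101
flight=J22: load_pct < 63 OR origin = 'ATL' → 198
flight=J35: load_pct < 79 → 163
flight=J39: load_pct < 63 OR origin = 'ATL' → 47
flight=J49: load_pct < 63 OR origin = 'ATL' → 239
flight=J51: load_pct < 72 OR dist_km <= 2237 → 234
flight=J54: load_pct < 63 OR origin = 'ATL' → 211
flight=J60: load_pct < 63 OR origin = 'ATL' → 184
flight=J62: load_pct < 72 OR dist_km <= 2237 → 237
flight=J72: ELSE → 182
flight=J77: load_pct < 27 AND dist_km > 3152 → 221
flight=J83: ELSE → 68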